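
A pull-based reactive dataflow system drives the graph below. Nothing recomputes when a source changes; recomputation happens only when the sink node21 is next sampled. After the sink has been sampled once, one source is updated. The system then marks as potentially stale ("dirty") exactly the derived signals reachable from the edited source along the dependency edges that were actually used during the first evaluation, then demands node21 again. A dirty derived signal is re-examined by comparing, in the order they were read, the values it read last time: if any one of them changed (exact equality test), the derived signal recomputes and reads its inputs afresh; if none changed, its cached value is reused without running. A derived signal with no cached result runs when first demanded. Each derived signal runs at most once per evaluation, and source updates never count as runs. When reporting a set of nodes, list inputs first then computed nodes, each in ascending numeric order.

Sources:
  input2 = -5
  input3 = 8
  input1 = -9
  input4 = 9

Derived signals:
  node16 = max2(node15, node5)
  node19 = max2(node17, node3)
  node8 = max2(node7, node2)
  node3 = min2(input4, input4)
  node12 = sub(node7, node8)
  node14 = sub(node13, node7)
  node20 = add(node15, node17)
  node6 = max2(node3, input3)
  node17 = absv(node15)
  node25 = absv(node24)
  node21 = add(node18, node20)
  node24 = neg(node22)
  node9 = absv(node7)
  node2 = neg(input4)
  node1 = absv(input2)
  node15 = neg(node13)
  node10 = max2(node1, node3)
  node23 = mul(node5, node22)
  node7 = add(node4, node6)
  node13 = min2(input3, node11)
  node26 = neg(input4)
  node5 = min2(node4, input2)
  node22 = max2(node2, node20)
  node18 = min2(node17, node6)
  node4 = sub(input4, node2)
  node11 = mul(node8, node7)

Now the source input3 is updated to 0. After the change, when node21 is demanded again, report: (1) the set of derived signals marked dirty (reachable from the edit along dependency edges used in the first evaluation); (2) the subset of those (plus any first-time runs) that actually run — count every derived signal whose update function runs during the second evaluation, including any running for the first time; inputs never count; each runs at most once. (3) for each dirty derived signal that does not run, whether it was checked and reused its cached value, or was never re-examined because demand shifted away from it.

First evaluation (everything demanded from the output):
  node2 = neg(9) = -9
  node3 = min2(9, 9) = 9
  node4 = sub(9, -9) = 18
  node6 = max2(9, 8) = 9
  node7 = add(18, 9) = 27
  node8 = max2(27, -9) = 27
  node11 = mul(27, 27) = 729
  node13 = min2(8, 729) = 8
  node15 = neg(8) = -8
  node17 = absv(-8) = 8
  node18 = min2(8, 9) = 8
  node20 = add(-8, 8) = 0
  node21 = add(8, 0) = 8

Propagation after the edit:
  node6: runs — input3 8->0; result 9 (same value as before).
  node7: checked — values it read are unchanged (node4 unchanged, node6 unchanged); reused cached 27 without running.
  node8: checked — values it read are unchanged (node7 unchanged, node2 unchanged); reused cached 27 without running.
  node11: checked — values it read are unchanged (node8 unchanged, node7 unchanged); reused cached 729 without running.
  node13: runs — input3 8->0; result 0.
  node15: runs — node13 8->0; result 0.
  node17: runs — node15 -8->0; result 0.
  node18: runs — node17 8->0; result 0.
  node20: runs — node15 -8->0; node17 8->0; result 0 (same value as before).
  node21: runs — node18 8->0; result 0.

Key observation: the cutoff stops propagation at node7 — its inputs' values are unchanged, so it reuses its cache.

Marked dirty: node6, node7, node8, node11, node13, node15, node17, node18, node20, node21.
Derived signals that run: node6, node13, node15, node17, node18, node20, node21 — 7 in total.
Checked but reused from cache: node7, node8, node11.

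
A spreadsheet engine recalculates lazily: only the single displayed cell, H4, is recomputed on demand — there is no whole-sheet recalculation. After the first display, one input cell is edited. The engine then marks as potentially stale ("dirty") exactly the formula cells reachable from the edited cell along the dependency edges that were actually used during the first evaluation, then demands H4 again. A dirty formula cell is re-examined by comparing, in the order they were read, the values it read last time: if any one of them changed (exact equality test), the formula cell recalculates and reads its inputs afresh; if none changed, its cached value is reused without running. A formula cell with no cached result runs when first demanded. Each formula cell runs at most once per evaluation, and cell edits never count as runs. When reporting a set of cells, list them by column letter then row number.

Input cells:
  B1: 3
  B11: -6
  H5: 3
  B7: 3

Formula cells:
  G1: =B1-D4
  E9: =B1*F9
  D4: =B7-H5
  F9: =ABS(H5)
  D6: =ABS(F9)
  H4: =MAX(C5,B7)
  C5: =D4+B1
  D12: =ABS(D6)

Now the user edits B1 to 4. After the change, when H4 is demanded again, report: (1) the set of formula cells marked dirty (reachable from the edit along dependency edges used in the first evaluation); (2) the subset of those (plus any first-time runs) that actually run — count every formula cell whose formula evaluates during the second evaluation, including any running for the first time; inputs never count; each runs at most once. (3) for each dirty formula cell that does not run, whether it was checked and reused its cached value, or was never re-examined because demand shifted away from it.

First evaluation (everything demanded from the output):
  D4 = 3 - 3 = 0
  C5 = 0 + 3 = 3
  H4 = MAX(3, 3) = 3

Propagation after the edit:
  C5: runs — B1 3->4; result 4.
  H4: runs — C5 3->4; result 4.

Marked dirty: C5, H4.
Formula cells that run: C5, H4 — 2 in total.
Every dirty formula cell ran.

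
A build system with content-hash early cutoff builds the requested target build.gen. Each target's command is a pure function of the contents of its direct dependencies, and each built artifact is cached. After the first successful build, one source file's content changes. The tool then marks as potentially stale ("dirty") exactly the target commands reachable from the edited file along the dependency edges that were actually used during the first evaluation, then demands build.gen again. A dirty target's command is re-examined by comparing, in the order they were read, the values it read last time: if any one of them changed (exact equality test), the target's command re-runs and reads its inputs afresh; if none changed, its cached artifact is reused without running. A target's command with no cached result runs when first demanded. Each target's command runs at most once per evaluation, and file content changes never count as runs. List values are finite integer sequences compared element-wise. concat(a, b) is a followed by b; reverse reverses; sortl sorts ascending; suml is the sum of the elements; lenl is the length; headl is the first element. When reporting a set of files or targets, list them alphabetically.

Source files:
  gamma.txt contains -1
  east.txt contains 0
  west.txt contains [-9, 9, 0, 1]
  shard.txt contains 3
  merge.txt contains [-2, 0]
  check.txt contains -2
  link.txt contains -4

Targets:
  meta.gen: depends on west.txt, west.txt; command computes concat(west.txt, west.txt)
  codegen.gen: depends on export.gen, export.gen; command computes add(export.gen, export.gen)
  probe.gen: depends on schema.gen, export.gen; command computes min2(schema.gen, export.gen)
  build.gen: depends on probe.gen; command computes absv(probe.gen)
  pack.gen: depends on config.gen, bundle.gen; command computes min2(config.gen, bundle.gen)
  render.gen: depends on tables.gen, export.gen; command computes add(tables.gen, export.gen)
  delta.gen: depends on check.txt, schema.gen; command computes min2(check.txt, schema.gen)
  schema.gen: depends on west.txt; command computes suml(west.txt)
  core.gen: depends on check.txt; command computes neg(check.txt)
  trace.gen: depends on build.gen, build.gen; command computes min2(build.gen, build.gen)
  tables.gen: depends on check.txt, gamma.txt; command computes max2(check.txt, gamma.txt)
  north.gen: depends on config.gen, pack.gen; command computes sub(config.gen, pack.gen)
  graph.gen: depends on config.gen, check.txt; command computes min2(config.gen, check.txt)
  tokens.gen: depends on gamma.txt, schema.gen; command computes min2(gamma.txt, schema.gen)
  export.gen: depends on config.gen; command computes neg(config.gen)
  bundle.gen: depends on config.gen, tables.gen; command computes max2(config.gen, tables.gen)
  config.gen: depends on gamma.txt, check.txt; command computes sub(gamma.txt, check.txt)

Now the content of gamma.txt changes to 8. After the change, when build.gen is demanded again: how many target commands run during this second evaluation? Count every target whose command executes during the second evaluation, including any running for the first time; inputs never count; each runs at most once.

First evaluation (everything demanded from the output):
  config.gen = sub(-1, -2) = 1
  export.gen = neg(1) = -1
  schema.gen = suml([-9, 9, 0, 1]) = 1
  probe.gen = min2(1, -1) = -1
  build.gen = absv(-1) = 1

Propagation after the edit:
  config.gen: runs — gamma.txt -1->8; result 10.
  export.gen: runs — config.gen 1->10; result -10.
  probe.gen: runs — export.gen -1->-10; result -10.
  build.gen: runs — probe.gen -1->-10; result 10.

Target commands that run: build.gen, config.gen, export.gen, probe.gen — 4 in total.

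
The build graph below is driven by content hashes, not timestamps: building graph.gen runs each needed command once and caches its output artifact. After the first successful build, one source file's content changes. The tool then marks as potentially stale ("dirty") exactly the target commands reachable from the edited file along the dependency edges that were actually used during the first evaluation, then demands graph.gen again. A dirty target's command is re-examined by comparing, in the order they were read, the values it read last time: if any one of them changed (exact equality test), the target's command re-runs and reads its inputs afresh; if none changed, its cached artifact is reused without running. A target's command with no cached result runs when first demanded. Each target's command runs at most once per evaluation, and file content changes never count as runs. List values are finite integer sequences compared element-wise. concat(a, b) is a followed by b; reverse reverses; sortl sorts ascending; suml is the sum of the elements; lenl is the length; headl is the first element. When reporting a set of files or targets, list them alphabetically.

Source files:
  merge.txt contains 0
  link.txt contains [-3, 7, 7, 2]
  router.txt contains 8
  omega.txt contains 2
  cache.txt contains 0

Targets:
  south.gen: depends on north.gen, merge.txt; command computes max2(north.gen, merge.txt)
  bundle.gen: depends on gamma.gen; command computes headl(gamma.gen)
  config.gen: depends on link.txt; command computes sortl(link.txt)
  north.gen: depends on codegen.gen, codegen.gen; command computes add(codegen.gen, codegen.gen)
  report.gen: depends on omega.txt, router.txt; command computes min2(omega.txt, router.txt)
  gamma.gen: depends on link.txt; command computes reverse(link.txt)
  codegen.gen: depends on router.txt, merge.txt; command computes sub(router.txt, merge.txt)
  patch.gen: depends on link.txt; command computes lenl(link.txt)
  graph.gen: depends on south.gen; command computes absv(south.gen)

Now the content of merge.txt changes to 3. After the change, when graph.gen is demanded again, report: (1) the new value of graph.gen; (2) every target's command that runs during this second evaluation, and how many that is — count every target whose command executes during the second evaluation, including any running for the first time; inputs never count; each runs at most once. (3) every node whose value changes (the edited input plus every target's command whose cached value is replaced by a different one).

Initial pass — values computed on the first demand:
  codegen.gen = sub(8, 0) = 8
  north.gen = add(8, 8) = 16
  south.gen = max2(16, 0) = 16
  graph.gen = absv(16) = 16

Second demand — change propagation:
  codegen.gen: re-runs because merge.txt 0->3; new result 5.
  north.gen: re-runs because codegen.gen 8->5; codegen.gen 8->5; new result 10.
  south.gen: re-runs because north.gen 16->10; merge.txt 0->3; new result 10.
  graph.gen: re-runs because south.gen 16->10; new result 10.

graph.gen now evaluates to 10.
Run set: codegen.gen, graph.gen, north.gen, south.gen (4 run).
Changed values: codegen.gen, graph.gen, merge.txt, north.gen, south.gen.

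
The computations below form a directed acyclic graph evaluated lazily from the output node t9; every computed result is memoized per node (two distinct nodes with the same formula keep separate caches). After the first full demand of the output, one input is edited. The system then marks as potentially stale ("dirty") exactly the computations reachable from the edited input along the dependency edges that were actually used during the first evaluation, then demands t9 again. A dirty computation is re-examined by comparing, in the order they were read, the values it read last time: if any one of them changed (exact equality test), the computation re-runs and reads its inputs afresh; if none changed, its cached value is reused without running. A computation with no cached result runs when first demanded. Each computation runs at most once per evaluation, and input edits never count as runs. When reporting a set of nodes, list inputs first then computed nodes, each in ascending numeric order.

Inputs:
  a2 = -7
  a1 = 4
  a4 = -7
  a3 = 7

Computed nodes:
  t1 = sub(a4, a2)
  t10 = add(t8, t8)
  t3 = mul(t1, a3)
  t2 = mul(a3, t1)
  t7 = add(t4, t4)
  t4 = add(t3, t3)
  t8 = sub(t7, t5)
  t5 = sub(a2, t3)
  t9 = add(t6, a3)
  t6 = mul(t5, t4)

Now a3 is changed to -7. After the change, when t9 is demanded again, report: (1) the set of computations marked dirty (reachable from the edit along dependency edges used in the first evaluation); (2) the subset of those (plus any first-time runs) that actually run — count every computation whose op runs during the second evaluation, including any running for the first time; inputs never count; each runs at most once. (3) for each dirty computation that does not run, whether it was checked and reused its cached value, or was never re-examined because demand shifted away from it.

The edit dirties: t3, t4, t5, t6, t9.
2 computations run: t3, t9.
Cache hits after checking: t4, t5, t6.
Note where the cutoff bites: t4 is checked, finds nothing changed, and keeps its cache.

First demand of the output computes:
  t1 = sub(-7, -7) = 0
  t3 = mul(0, 7) = 0
  t4 = add(0, 0) = 0
  t5 = sub(-7, 0) = -7
  t6 = mul(-7, 0) = 0
  t9 = add(0, 7) = 7

After the edit, cleaning proceeds:
  t3: a read changed (a3 7->-7) — executes, giving 0 — identical to its old value.
  t4: dirty, but its reads are unchanged (t3 unchanged, t3 unchanged); cached 0 stands.
  t5: dirty, but its reads are unchanged (a2 unchanged, t3 unchanged); cached -7 stands.
  t6: dirty, but its reads are unchanged (t5 unchanged, t4 unchanged); cached 0 stands.
  t9: a read changed (a3 7->-7) — executes, giving -7.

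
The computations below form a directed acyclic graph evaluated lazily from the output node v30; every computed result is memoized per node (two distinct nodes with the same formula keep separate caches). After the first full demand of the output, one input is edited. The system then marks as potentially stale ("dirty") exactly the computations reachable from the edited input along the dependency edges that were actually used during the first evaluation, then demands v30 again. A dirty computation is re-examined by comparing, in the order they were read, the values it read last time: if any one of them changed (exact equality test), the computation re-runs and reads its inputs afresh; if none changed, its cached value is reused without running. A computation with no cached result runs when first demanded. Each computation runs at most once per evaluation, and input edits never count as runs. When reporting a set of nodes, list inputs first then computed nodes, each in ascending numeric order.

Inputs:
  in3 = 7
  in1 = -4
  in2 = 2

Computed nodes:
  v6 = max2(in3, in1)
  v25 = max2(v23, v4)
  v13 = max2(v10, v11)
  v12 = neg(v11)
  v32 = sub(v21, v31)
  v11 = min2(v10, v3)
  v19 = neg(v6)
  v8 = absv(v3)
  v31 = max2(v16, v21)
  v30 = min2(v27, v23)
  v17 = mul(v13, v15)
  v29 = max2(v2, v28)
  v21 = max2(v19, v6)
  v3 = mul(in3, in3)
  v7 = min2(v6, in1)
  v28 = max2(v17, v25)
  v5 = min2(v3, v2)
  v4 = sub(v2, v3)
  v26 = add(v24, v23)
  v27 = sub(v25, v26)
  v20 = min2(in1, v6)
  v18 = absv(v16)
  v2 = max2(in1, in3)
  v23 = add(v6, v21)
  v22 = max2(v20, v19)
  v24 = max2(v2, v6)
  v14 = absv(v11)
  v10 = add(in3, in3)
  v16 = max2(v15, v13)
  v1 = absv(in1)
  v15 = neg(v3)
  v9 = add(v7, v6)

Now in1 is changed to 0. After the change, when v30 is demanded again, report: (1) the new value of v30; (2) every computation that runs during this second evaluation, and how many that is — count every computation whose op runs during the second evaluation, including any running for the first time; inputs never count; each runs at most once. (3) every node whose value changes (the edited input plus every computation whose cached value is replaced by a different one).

Demanding v30 again yields -7.
2 computations run: v2, v6.
The nodes whose values change: in1.
Note where the cutoff bites: v4 is checked, finds nothing changed, and keeps its cache.

First demand of the output computes:
  v2 = max2(-4, 7) = 7
  v3 = mul(7, 7) = 49
  v4 = sub(7, 49) = -42
  v6 = max2(7, -4) = 7
  v19 = neg(7) = -7
  v21 = max2(-7, 7) = 7
  v23 = add(7, 7) = 14
  v24 = max2(7, 7) = 7
  v25 = max2(14, -42) = 14
  v26 = add(7, 14) = 21
  v27 = sub(14, 21) = -7
  v30 = min2(-7, 14) = -7

After the edit, cleaning proceeds:
  v2: a read changed (in1 -4->0) — executes, giving 7 — identical to its old value.
  v4: dirty, but its reads are unchanged (v2 unchanged, v3 unchanged); cached -42 stands.
  v6: a read changed (in1 -4->0) — executes, giving 7 — identical to its old value.
  v19: dirty, but its reads are unchanged (v6 unchanged); cached -7 stands.
  v21: dirty, but its reads are unchanged (v19 unchanged, v6 unchanged); cached 7 stands.
  v23: dirty, but its reads are unchanged (v6 unchanged, v21 unchanged); cached 14 stands.
  v24: dirty, but its reads are unchanged (v2 unchanged, v6 unchanged); cached 7 stands.
  v25: dirty, but its reads are unchanged (v23 unchanged, v4 unchanged); cached 14 stands.
  v26: dirty, but its reads are unchanged (v24 unchanged, v23 unchanged); cached 21 stands.
  v27: dirty, but its reads are unchanged (v25 unchanged, v26 unchanged); cached -7 stands.
  v30: dirty, but its reads are unchanged (v27 unchanged, v23 unchanged); cached -7 stands.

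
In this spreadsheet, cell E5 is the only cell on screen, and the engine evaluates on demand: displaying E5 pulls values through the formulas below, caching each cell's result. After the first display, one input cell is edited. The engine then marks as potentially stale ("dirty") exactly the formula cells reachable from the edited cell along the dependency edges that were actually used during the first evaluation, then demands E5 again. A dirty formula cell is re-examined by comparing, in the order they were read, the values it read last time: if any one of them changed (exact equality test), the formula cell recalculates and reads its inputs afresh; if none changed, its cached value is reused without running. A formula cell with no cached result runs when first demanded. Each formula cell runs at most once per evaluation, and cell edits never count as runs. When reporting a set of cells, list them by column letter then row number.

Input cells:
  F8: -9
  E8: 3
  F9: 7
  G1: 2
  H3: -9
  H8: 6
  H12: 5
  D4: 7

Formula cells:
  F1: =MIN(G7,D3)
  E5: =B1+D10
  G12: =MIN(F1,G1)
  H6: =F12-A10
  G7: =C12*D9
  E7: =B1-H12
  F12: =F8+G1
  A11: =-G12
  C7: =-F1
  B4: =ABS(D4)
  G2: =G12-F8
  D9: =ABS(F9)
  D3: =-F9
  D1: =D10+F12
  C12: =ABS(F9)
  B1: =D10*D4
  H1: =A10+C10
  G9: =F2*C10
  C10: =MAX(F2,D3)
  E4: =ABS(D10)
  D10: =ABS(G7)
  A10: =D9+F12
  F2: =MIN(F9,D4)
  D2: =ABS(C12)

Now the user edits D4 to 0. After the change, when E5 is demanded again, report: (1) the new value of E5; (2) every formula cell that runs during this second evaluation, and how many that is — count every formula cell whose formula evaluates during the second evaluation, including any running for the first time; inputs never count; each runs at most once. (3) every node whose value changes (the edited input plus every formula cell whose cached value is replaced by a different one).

Initial pass — values computed on the first demand:
  C12 = ABS(7) = 7
  D9 = ABS(7) = 7
  G7 = 7 * 7 = 49
  D10 = ABS(49) = 49
  B1 = 49 * 7 = 343
  E5 = 343 + 49 = 392

Second demand — change propagation:
  B1: re-runs because D4 7->0; new result 0.
  E5: re-runs because B1 343->0; new result 49.

E5 now evaluates to 49.
Run set: B1, E5 (2 run).
Changed values: B1, D4, E5.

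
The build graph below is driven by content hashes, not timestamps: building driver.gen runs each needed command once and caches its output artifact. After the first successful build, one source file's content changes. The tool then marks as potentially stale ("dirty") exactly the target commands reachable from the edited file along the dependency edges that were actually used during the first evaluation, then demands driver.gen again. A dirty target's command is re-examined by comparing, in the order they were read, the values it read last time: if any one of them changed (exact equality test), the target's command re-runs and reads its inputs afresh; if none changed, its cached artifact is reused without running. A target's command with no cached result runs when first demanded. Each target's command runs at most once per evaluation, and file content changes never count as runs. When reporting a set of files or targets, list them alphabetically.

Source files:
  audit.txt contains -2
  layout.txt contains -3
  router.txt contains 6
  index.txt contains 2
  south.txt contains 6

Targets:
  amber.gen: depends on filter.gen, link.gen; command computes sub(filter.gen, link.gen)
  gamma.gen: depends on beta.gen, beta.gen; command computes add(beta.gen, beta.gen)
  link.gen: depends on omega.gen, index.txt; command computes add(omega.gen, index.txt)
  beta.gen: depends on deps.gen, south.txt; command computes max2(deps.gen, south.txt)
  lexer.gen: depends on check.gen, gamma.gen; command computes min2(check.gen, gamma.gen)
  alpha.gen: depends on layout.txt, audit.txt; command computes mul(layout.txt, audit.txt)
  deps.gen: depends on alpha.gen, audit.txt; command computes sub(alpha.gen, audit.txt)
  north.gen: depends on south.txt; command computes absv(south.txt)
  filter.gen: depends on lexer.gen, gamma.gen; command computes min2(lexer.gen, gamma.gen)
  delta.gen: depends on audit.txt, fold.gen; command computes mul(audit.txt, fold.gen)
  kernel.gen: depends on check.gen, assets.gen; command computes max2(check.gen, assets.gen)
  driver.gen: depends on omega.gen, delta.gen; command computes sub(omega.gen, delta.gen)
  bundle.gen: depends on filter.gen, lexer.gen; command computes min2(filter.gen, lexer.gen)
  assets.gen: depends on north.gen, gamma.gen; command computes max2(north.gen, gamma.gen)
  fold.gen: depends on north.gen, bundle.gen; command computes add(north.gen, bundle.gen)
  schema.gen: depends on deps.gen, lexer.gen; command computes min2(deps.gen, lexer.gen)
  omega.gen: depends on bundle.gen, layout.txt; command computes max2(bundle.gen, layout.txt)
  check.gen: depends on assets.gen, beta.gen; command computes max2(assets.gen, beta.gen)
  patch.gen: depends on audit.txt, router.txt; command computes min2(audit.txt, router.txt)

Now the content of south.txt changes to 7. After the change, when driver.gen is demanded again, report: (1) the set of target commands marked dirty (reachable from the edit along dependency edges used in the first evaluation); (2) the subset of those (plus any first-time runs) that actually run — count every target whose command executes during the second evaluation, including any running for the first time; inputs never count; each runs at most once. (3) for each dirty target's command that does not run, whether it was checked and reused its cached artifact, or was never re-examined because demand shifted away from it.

Dirty set: assets.gen, beta.gen, bundle.gen, check.gen, delta.gen, driver.gen, filter.gen, fold.gen, gamma.gen, lexer.gen, north.gen, omega.gen.
Run set: assets.gen, beta.gen, delta.gen, driver.gen, fold.gen, north.gen (6 run).
Re-examined without running (cache reused): bundle.gen, check.gen, filter.gen, gamma.gen, lexer.gen, omega.gen.
The important point: at gamma.gen every value read last time is unchanged, so the dirty flag clears without a run.

Initial pass — values computed on the first demand:
  alpha.gen = mul(-3, -2) = 6
  deps.gen = sub(6, -2) = 8
  beta.gen = max2(8, 6) = 8
  gamma.gen = add(8, 8) = 16
  north.gen = absv(6) = 6
  assets.gen = max2(6, 16) = 16
  check.gen = max2(16, 8) = 16
  lexer.gen = min2(16, 16) = 16
  filter.gen = min2(16, 16) = 16
  bundle.gen = min2(16, 16) = 16
  fold.gen = add(6, 16) = 22
  delta.gen = mul(-2, 22) = -44
  omega.gen = max2(16, -3) = 16
  driver.gen = sub(16, -44) = 60

Second demand — change propagation:
  beta.gen: re-runs because south.txt 6->7; new result 8 (unchanged).
  gamma.gen: re-examined; everything it read last time is the same (beta.gen unchanged, beta.gen unchanged) — cache 16 kept, no run.
  north.gen: re-runs because south.txt 6->7; new result 7.
  assets.gen: re-runs because north.gen 6->7; new result 16 (unchanged).
  check.gen: re-examined; everything it read last time is the same (assets.gen unchanged, beta.gen unchanged) — cache 16 kept, no run.
  lexer.gen: re-examined; everything it read last time is the same (check.gen unchanged, gamma.gen unchanged) — cache 16 kept, no run.
  filter.gen: re-examined; everything it read last time is the same (lexer.gen unchanged, gamma.gen unchanged) — cache 16 kept, no run.
  bundle.gen: re-examined; everything it read last time is the same (filter.gen unchanged, lexer.gen unchanged) — cache 16 kept, no run.
  fold.gen: re-runs because north.gen 6->7; new result 23.
  delta.gen: re-runs because fold.gen 22->23; new result -46.
  omega.gen: re-examined; everything it read last time is the same (bundle.gen unchanged, layout.txt unchanged) — cache 16 kept, no run.
  driver.gen: re-runs because delta.gen -44->-46; new result 62.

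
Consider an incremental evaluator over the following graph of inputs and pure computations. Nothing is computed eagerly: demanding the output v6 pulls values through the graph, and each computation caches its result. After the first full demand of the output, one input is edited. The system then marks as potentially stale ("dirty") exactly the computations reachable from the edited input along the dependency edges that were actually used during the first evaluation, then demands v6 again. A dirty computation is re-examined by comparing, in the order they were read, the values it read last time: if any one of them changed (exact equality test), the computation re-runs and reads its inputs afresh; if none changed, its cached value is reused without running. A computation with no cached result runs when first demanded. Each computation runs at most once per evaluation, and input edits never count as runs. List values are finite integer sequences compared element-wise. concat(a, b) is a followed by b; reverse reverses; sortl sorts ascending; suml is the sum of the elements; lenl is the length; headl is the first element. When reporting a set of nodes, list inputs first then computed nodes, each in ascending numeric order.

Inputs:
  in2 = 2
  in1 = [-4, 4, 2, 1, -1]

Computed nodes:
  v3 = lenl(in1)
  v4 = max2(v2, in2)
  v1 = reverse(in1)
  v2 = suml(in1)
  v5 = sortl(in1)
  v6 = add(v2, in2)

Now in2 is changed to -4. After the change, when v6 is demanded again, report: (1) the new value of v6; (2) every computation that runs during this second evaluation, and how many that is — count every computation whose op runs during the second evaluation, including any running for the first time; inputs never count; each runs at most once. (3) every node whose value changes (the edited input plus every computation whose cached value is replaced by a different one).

v6 now evaluates to -2.
Run set: v6 (1 run).
Changed values: in2, v6.

Initial pass — values computed on the first demand:
  v2 = suml([-4, 4, 2, 1, -1]) = 2
  v6 = add(2, 2) = 4

Second demand — change propagation:
  v6: re-runs because in2 2->-4; new result -2.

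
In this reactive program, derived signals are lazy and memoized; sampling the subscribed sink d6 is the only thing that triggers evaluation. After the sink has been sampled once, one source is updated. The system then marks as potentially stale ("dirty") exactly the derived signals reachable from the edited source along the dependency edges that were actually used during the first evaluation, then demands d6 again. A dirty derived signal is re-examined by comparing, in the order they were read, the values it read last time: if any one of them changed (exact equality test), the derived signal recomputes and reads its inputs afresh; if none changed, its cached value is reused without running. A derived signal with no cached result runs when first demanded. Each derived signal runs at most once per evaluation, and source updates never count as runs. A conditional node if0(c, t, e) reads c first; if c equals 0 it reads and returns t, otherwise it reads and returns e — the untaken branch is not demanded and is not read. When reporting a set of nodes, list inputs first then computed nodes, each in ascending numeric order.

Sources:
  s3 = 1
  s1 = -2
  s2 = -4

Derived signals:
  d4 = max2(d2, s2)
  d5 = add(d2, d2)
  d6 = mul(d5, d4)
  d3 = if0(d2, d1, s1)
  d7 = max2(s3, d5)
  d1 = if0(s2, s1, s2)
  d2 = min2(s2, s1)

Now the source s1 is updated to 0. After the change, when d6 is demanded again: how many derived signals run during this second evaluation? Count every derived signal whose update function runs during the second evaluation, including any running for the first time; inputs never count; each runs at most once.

1 derived signals run: d2.
Note the absorption at d2: it re-runs yet its value is the same, leaving the output's value untouched.

First demand of the output computes:
  d2 = min2(-4, -2) = -4
  d4 = max2(-4, -4) = -4
  d5 = add(-4, -4) = -8
  d6 = mul(-8, -4) = 32

After the edit, cleaning proceeds:
  d2: a read changed (s1 -2->0) — executes, giving -4 — identical to its old value.
  d4: dirty, but its reads are unchanged (d2 unchanged, s2 unchanged); cached -4 stands.
  d5: dirty, but its reads are unchanged (d2 unchanged, d2 unchanged); cached -8 stands.
  d6: dirty, but its reads are unchanged (d5 unchanged, d4 unchanged); cached 32 stands.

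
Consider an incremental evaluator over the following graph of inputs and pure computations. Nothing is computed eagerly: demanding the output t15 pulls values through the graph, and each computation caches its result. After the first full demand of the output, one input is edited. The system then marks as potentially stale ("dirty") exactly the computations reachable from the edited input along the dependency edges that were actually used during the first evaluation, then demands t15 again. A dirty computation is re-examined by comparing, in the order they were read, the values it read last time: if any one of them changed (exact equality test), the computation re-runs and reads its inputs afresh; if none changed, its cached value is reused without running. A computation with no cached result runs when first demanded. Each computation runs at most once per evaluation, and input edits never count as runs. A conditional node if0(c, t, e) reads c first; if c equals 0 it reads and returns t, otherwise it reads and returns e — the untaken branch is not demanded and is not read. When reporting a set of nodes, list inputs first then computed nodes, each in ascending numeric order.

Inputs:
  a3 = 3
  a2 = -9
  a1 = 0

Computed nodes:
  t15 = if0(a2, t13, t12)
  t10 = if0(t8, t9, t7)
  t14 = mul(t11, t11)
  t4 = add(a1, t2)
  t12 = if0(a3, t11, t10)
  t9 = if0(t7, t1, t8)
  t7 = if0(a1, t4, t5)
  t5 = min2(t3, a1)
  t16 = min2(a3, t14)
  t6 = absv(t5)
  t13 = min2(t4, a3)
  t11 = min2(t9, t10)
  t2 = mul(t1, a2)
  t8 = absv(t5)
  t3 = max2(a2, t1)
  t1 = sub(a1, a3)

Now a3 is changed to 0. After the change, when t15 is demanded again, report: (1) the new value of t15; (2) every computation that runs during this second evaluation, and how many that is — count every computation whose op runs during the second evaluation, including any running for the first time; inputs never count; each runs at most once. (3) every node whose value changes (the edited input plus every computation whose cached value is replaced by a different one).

t15 now evaluates to 0.
Run set: t1, t2, t3, t4, t5, t7, t8, t9, t10, t11, t12, t15 (12 run).
Changed values: a3, t1, t2, t3, t4, t5, t7, t8, t10, t12, t15.
The important point: the flipped condition pulls in fresh nodes; t9, t11 run for the first time.

Initial pass — values computed on the first demand:
  t1 = sub(0, 3) = -3
  t2 = mul(-3, -9) = 27
  t3 = max2(-9, -3) = -3
  t4 = add(0, 27) = 27
  t5 = min2(-3, 0) = -3
  t7 = if0(a1=0 -> then branch t4) = 27
  t8 = absv(-3) = 3
  t10 = if0(t8=3 -> else branch t7) = 27
  t12 = if0(a3=3 -> else branch t10) = 27
  t15 = if0(a2=-9 -> else branch t12) = 27

Second demand — change propagation:
  t1: re-runs because a3 3->0; new result 0.
  t2: re-runs because t1 -3->0; new result 0.
  t3: re-runs because t1 -3->0; new result 0.
  t4: re-runs because t2 27->0; new result 0.
  t5: re-runs because t3 -3->0; new result 0.
  t7: re-runs because t4 27->0; new result 0.
  t8: re-runs because t5 -3->0; new result 0.
  t9: newly demanded (no cache) — executes and yields 0.
  t10: re-runs because t8 3->0; t7 27->0; new result 0.
  t11: newly demanded (no cache) — executes and yields 0.
  t12: re-runs because a3 3->0; t10 27->0; new result 0.
  t15: re-runs because t12 27->0; new result 0.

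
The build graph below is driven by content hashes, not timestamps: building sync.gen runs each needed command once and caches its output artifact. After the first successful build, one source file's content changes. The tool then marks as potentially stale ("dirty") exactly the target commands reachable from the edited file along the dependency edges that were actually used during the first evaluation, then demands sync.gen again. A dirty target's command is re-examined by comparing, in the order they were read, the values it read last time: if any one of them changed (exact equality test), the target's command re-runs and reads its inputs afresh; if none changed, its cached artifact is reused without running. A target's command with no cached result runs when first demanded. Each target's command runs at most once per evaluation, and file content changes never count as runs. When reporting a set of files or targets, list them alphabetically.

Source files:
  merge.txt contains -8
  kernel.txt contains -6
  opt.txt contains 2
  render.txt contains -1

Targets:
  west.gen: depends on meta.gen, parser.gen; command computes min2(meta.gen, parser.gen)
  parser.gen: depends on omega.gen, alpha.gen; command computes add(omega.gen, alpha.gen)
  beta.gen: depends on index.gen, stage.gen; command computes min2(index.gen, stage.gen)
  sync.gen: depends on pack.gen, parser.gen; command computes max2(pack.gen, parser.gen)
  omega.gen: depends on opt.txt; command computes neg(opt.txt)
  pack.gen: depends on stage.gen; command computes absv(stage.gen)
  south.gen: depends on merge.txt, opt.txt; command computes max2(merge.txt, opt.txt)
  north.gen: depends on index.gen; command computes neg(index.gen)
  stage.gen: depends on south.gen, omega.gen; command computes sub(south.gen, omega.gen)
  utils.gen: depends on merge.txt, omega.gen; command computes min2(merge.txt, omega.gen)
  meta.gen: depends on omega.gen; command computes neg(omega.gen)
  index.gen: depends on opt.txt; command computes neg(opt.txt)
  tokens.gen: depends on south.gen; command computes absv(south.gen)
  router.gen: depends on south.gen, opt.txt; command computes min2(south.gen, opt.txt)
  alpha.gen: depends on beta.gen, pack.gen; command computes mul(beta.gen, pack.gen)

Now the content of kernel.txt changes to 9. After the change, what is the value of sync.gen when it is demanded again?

sync.gen now evaluates to 4.
The important point: nothing the output needs ever reads kernel.txt, so the edit is invisible to it.

Initial pass — values computed on the first demand:
  index.gen = neg(2) = -2
  omega.gen = neg(2) = -2
  south.gen = max2(-8, 2) = 2
  stage.gen = sub(2, -2) = 4
  beta.gen = min2(-2, 4) = -2
  pack.gen = absv(4) = 4
  alpha.gen = mul(-2, 4) = -8
  parser.gen = add(-2, -8) = -10
  sync.gen = max2(4, -10) = 4

Second demand — change propagation:
  no demanded computation ever read kernel.txt, so the edit dirties nothing and nothing runs.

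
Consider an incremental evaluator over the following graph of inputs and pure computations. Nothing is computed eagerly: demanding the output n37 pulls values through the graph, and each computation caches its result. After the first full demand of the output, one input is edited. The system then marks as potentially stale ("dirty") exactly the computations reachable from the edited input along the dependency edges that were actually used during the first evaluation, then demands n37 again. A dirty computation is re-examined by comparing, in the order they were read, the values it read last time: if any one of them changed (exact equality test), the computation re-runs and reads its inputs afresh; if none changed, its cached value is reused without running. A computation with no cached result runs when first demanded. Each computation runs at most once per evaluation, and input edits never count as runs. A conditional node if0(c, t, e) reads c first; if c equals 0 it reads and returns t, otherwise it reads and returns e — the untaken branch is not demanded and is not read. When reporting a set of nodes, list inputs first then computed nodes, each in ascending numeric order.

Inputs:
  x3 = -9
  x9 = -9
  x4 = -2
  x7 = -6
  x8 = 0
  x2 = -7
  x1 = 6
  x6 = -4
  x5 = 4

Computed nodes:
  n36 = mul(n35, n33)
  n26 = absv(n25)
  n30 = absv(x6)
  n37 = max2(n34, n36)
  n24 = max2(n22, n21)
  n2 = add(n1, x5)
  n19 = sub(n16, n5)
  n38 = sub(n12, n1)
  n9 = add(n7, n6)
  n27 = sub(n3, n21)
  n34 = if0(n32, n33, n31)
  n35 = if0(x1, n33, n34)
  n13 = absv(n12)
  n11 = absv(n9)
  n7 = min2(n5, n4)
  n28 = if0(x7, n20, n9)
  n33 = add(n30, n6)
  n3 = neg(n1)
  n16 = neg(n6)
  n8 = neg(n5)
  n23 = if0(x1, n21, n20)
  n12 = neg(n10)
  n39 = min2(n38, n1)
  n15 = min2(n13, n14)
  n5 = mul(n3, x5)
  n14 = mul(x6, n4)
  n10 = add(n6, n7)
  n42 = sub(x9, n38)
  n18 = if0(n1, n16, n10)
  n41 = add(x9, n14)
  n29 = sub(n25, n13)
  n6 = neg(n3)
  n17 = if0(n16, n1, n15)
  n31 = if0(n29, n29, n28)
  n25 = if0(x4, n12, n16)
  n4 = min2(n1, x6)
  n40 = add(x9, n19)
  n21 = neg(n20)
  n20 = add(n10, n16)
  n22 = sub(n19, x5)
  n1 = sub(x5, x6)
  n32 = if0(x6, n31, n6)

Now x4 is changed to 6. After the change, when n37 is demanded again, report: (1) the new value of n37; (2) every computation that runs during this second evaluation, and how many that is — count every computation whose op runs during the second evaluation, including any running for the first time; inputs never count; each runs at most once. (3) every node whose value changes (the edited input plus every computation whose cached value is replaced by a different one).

n37 now evaluates to -24.
Run set: n25 (1 run).
Changed values: x4.
The important point: n25 recomputes to an identical value, and the output ends up unchanged.

Initial pass — values computed on the first demand:
  n1 = sub(4, -4) = 8
  n3 = neg(8) = -8
  n4 = min2(8, -4) = -4
  n5 = mul(-8, 4) = -32
  n6 = neg(-8) = 8
  n7 = min2(-32, -4) = -32
  n9 = add(-32, 8) = -24
  n10 = add(8, -32) = -24
  n12 = neg(-24) = 24
  n13 = absv(24) = 24
  n16 = neg(8) = -8
  n25 = if0(x4=-2 -> else branch n16) = -8
  n28 = if0(x7=-6 -> else branch n9) = -24
  n29 = sub(-8, 24) = -32
  n30 = absv(-4) = 4
  n31 = if0(n29=-32 -> else branch n28) = -24
  n32 = if0(x6=-4 -> else branch n6) = 8
  n33 = add(4, 8) = 12
  n34 = if0(n32=8 -> else branch n31) = -24
  n35 = if0(x1=6 -> else branch n34) = -24
  n36 = mul(-24, 12) = -288
  n37 = max2(-24, -288) = -24

Second demand — change propagation:
  n25: re-runs because x4 -2->6; new result -8 (unchanged).
  n29: re-examined; everything it read last time is the same (n25 unchanged, n13 unchanged) — cache -32 kept, no run.
  n31: re-examined; everything it read last time is the same (n29 unchanged, n28 unchanged) — cache -24 kept, no run.
  n34: re-examined; everything it read last time is the same (n32 unchanged, n31 unchanged) — cache -24 kept, no run.
  n35: re-examined; everything it read last time is the same (x1 unchanged, n34 unchanged) — cache -24 kept, no run.
  n36: re-examined; everything it read last time is the same (n35 unchanged, n33 unchanged) — cache -288 kept, no run.
  n37: re-examined; everything it read last time is the same (n34 unchanged, n36 unchanged) — cache -24 kept, no run.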